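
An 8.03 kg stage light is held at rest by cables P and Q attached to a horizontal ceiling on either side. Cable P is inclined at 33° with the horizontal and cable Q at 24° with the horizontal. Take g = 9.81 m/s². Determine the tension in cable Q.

Weight W = 8.03 × 9.81 = 78.77 N acts straight down.
Horizontal: T_P cos 33° = T_Q cos 24°  →  T_P = 1.089 T_Q.
Vertical: T_P sin 33° + T_Q sin 24° = 78.77.
Substituting the horizontal relation into the vertical equation gives 1 T_Q = 78.77, so T_Q = 78.77 N.

T_Q ≈ 78.8 N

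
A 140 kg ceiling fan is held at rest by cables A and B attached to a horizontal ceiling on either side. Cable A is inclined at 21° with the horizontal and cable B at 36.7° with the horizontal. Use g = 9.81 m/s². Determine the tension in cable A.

T_A ≈ 1300 N

Weight W = 140 × 9.81 = 1373 N acts straight down.
Horizontal: T_A cos 21° = T_B cos 36.7°  →  T_B = 1.164 T_A.
Vertical: T_A sin 21° + T_B sin 36.7° = 1373.
Substituting the horizontal relation into the vertical equation gives 1.054 T_A = 1373, so T_A = 1303 N.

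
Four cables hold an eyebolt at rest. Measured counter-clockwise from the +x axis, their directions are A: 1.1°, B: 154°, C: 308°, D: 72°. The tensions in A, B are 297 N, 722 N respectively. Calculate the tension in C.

T_C ≈ 524 N

Resolve: ΣF_x = 297 cos 1.1° + 722 cos 154° + T_C cos 308° + T_D cos 72° = 0.
        ΣF_y = 297 sin 1.1° + 722 sin 154° + T_C sin 308° + T_D sin 72° = 0.
The known terms sum to (-352, 322.2) N, so 0.6157 T_C + 0.3090 T_D = 352 and -0.7880 T_C + 0.9511 T_D = -322.2.
Solving simultaneously: T_C = 523.9 N, T_D = 95.29 N.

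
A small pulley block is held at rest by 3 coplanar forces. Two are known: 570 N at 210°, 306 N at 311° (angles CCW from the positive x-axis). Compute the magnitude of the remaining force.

Sum the known components: ΣF_x = -292.9 N, ΣF_y = -515.9 N.
For equilibrium the remaining force must supply (−ΣF_x, −ΣF_y) = (292.9, 515.9) N.
Magnitude = √((292.9)² + (515.9)²) = 593.3 N; direction = atan2(515.9, 292.9) = 60.4°.

F ≈ 593 N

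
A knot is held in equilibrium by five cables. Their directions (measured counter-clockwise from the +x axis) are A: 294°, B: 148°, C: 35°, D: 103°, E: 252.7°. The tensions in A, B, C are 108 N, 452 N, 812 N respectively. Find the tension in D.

Resolve: ΣF_x = 108 cos 294° + 452 cos 148° + 812 cos 35° + T_D cos 103° + T_E cos 252.7° = 0.
        ΣF_y = 108 sin 294° + 452 sin 148° + 812 sin 35° + T_D sin 103° + T_E sin 252.7° = 0.
The known terms sum to (325.8, 606.6) N, so -0.2250 T_D − 0.2974 T_E = -325.8 and 0.9744 T_D − 0.9548 T_E = -606.6.
Solving simultaneously: T_D = 258.9 N, T_E = 899.6 N.

T_D ≈ 259 N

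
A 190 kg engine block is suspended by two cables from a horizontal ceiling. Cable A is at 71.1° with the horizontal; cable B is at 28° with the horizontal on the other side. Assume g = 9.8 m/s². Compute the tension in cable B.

Weight W = 190 × 9.8 = 1862 N acts straight down.
Horizontal: T_A cos 71.1° = T_B cos 28°  →  T_A = 2.726 T_B.
Vertical: T_A sin 71.1° + T_B sin 28° = 1862.
Substituting the horizontal relation into the vertical equation gives 3.048 T_B = 1862, so T_B = 610.8 N.

T_B ≈ 611 N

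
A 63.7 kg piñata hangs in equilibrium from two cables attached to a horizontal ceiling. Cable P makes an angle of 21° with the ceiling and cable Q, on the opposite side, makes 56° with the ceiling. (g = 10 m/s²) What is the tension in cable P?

T_P ≈ 366 N

Weight W = 63.7 × 10 = 637 N acts straight down.
Horizontal: T_P cos 21° = T_Q cos 56°  →  T_Q = 1.67 T_P.
Vertical: T_P sin 21° + T_Q sin 56° = 637.
Substituting the horizontal relation into the vertical equation gives 1.742 T_P = 637, so T_P = 365.6 N.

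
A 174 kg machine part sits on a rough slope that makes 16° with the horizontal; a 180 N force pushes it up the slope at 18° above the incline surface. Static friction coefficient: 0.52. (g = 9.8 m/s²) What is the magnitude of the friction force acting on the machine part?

f ≈ 299 N

Axes along / perpendicular to the incline. W sin 16° = 470 N down-slope; W cos 16° = 1639 N into the surface.
Perpendicular: N = W cos 16° − P sin 18° = 1639 − 55.62 = 1584 N.
Along incline: P cos 18° + f = W sin 16° (friction acts up-slope) → f = 470 − 171.2 = 298.8 N.
|f| = 298.8 N ≤ μN = 823.4 N, so the machine part is indeed static.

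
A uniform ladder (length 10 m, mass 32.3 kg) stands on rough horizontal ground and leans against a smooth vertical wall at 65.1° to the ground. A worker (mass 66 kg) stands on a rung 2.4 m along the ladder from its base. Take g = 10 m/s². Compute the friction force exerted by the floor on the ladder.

f ≈ 148 N

Torques about the foot: N_wall · 10 sin 65.1° = 32.3×10×5 cos 65.1° + 66×10×2.4 cos 65.1° → N_wall = 148.49 N.
ΣF_x = 0: f_floor = N_wall = 148.49 N.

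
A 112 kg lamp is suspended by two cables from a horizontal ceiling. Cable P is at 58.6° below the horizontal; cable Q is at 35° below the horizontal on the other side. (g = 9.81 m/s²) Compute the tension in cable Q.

T_Q ≈ 574 N

Weight W = 112 × 9.81 = 1099 N acts straight down.
Horizontal: T_P cos 58.6° = T_Q cos 35°  →  T_P = 1.572 T_Q.
Vertical: T_P sin 58.6° + T_Q sin 35° = 1099.
Substituting the horizontal relation into the vertical equation gives 1.916 T_Q = 1099, so T_Q = 573.6 N.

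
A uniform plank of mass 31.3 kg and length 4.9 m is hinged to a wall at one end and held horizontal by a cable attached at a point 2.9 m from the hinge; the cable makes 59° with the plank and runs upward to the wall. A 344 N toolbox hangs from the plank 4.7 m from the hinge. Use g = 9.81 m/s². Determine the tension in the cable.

T ≈ 953 N

Take torques about the hinge: T sin 59° · 2.9 = 31.3×9.81×2.45 + 344×4.7 = 2369.1 N·m.
So T = 2369.1 / (0.8572 × 2.9) = 953.05 N.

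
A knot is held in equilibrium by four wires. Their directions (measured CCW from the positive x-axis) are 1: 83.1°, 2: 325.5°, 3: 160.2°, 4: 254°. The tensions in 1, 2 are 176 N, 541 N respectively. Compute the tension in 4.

Resolve: ΣF_x = 176 cos 83.1° + 541 cos 325.5° + T_3 cos 160.2° + T_4 cos 254° = 0.
        ΣF_y = 176 sin 83.1° + 541 sin 325.5° + T_3 sin 160.2° + T_4 sin 254° = 0.
The known terms sum to (467, -131.7) N, so -0.9409 T_3 − 0.2756 T_4 = -467 and 0.3387 T_3 − 0.9613 T_4 = 131.7.
Solving simultaneously: T_3 = 486.3 N, T_4 = 34.35 N.

T_4 ≈ 34.4 N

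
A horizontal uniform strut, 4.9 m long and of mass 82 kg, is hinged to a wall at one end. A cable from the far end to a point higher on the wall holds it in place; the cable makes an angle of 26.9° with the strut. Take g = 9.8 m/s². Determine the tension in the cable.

T ≈ 888 N

Take torques about the hinge: T sin 26.9° · 4.9 = 82×9.8×2.45 = 1968.8 N·m.
So T = 1968.8 / (0.4524 × 4.9) = 888.08 N.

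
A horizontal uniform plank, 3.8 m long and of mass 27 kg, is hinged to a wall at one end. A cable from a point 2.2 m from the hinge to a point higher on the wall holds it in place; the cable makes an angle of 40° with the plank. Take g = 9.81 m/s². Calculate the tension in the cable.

T ≈ 356 N

Take torques about the hinge: T sin 40° · 2.2 = 27×9.81×1.9 = 503.25 N·m.
So T = 503.25 / (0.6428 × 2.2) = 355.87 N.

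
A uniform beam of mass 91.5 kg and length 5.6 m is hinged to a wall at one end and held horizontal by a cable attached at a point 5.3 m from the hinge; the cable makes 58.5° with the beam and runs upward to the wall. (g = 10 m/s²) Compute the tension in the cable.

T ≈ 567 N

Take torques about the hinge: T sin 58.5° · 5.3 = 91.5×10×2.8 = 2562 N·m.
So T = 2562 / (0.8526 × 5.3) = 566.94 N.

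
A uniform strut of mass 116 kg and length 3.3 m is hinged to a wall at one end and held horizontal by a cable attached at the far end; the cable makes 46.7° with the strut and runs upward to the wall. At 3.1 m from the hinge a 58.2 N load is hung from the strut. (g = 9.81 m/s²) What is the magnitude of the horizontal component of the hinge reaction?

Take torques about the hinge: T sin 46.7° · 3.3 = 116×9.81×1.65 + 58.2×3.1 = 2058.1 N·m.
So T = 2058.1 / (0.7278 × 3.3) = 856.93 N.
ΣF_x = 0: H_x = T cos 46.7° = 587.7 N.

H_x ≈ 588 N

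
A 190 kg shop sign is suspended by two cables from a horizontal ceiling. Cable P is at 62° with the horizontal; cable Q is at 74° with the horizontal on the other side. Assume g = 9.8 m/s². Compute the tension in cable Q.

T_Q ≈ 1260 N

Weight W = 190 × 9.8 = 1862 N acts straight down.
Horizontal: T_P cos 62° = T_Q cos 74°  →  T_P = 0.5871 T_Q.
Vertical: T_P sin 62° + T_Q sin 74° = 1862.
Substituting the horizontal relation into the vertical equation gives 1.48 T_Q = 1862, so T_Q = 1258 N.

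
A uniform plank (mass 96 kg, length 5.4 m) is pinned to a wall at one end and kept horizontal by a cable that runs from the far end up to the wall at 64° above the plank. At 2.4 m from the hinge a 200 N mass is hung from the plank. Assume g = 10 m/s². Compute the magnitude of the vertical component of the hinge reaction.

Take torques about the hinge: T sin 64° · 5.4 = 96×10×2.7 + 200×2.4 = 3072 N·m.
So T = 3072 / (0.8988 × 5.4) = 632.95 N.
ΣF_y = 0: H_y = (96×10 + 200) − T sin 64° = 1160 − 568.89 = 591.11 N.

|H_y| ≈ 591 N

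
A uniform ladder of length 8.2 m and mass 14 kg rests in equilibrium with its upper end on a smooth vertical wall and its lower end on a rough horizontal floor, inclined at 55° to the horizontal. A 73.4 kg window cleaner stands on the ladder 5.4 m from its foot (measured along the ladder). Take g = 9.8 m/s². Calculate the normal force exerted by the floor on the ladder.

ΣF_y = 0: N_floor = 14×9.8 + 73.4×9.8 = 856.52 N.

N_floor ≈ 857 N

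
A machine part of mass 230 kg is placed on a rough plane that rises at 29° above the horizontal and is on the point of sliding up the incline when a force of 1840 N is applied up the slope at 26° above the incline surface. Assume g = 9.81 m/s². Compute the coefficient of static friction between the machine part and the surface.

μ ≈ 0.480

On the verge of sliding up the incline, friction is at its maximum μN and acts down the slope.
Perpendicular to incline: N = W cos 29° − P sin 26° = 1973 − 806.6 = 1167 N.
Along incline: P cos 26° − μN = W sin 29° → μ = −(W sin 29° − P cos 26°) / N = 0.4799.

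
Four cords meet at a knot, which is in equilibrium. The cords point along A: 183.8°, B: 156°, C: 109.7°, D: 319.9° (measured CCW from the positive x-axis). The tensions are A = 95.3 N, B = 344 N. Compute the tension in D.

Resolve: ΣF_x = 95.3 cos 183.8° + 344 cos 156° + T_C cos 109.7° + T_D cos 319.9° = 0.
        ΣF_y = 95.3 sin 183.8° + 344 sin 156° + T_C sin 109.7° + T_D sin 319.9° = 0.
The known terms sum to (-409.4, 133.6) N, so -0.3371 T_C + 0.7649 T_D = 409.4 and 0.9415 T_C − 0.6441 T_D = -133.6.
Solving simultaneously: T_C = 321 N, T_D = 676.6 N.

T_D ≈ 677 N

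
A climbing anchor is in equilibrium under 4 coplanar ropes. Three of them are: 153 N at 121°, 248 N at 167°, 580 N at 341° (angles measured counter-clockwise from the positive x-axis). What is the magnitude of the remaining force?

Sum the known components: ΣF_x = 228 N, ΣF_y = -1.895 N.
For equilibrium the remaining force must supply (−ΣF_x, −ΣF_y) = (-228, 1.895) N.
Magnitude = √((-228)² + (1.895)²) = 228 N; direction = atan2(1.895, -228) = 179.5°.

F ≈ 228 N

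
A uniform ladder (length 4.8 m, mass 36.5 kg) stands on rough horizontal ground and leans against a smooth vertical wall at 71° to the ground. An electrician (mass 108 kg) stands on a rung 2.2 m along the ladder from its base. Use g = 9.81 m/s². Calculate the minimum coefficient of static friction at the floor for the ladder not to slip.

μ_min ≈ 0.161

ΣF_y = 0: N_floor = 36.5×9.81 + 108×9.81 = 1417.5 N.
Torques about the foot: N_wall · 4.8 sin 71° = 36.5×9.81×2.4 cos 71° + 108×9.81×2.2 cos 71° → N_wall = 228.85 N.
ΣF_x = 0: f_floor = N_wall = 228.85 N.
μ_min = f_floor / N_floor = 228.85 / 1417.5 = 0.1614.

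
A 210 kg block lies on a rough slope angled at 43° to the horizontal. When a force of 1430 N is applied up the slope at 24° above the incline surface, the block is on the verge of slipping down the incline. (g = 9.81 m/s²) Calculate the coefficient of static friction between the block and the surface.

μ ≈ 0.107

On the verge of sliding down the incline, friction is at its maximum μN and acts up the slope.
Perpendicular to incline: N = W cos 43° − P sin 24° = 1507 − 581.6 = 925 N.
Along incline: P cos 24° + μN = W sin 43° → μ = (W sin 43° − P cos 24°) / N = 0.1066.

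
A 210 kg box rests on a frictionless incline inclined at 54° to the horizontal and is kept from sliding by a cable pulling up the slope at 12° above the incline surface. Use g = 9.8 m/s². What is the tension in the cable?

Take axes along and perpendicular to the incline. Weight components: W sin 54° = 1665 N down-slope, W cos 54° = 1210 N into the surface.
Along incline: T cos 12° = W sin 54° → T = 1702 N.
Perpendicular: N = W cos 54° − T sin 12° = 855.8 N.

T ≈ 1700 N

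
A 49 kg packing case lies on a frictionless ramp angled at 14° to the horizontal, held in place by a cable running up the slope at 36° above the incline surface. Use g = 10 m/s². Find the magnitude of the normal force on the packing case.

N ≈ 389 N

Take axes along and perpendicular to the incline. Weight components: W sin 14° = 118.5 N down-slope, W cos 14° = 475.4 N into the surface.
Along incline: T cos 36° = W sin 14° → T = 146.5 N.
Perpendicular: N = W cos 14° − T sin 36° = 389.3 N.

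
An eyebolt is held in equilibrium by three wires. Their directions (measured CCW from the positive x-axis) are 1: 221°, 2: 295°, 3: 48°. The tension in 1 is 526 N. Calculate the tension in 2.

Resolve: ΣF_x = 526 cos 221° + T_2 cos 295° + T_3 cos 48° = 0.
        ΣF_y = 526 sin 221° + T_2 sin 295° + T_3 sin 48° = 0.
The known terms sum to (-397, -345.1) N, so 0.4226 T_2 + 0.6691 T_3 = 397 and -0.9063 T_2 + 0.7431 T_3 = 345.1.
Solving simultaneously: T_2 = 69.64 N, T_3 = 549.3 N.

T_2 ≈ 69.6 N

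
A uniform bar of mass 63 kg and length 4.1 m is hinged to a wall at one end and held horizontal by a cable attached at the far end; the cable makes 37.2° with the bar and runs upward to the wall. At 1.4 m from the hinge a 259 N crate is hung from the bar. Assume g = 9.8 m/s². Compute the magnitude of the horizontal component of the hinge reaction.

Take torques about the hinge: T sin 37.2° · 4.1 = 63×9.8×2.05 + 259×1.4 = 1628.3 N·m.
So T = 1628.3 / (0.6046 × 4.1) = 656.86 N.
ΣF_x = 0: H_x = T cos 37.2° = 523.21 N.

H_x ≈ 523 N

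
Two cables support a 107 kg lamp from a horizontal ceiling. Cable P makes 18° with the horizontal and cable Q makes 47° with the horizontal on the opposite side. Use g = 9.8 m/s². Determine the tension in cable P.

Weight W = 107 × 9.8 = 1049 N acts straight down.
Horizontal: T_P cos 18° = T_Q cos 47°  →  T_Q = 1.395 T_P.
Vertical: T_P sin 18° + T_Q sin 47° = 1049.
Substituting the horizontal relation into the vertical equation gives 1.329 T_P = 1049, so T_P = 789.1 N.

T_P ≈ 789 N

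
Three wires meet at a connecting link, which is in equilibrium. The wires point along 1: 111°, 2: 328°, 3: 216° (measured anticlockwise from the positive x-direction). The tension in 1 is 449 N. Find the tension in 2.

T_2 ≈ 468 N

Resolve: ΣF_x = 449 cos 111° + T_2 cos 328° + T_3 cos 216° = 0.
        ΣF_y = 449 sin 111° + T_2 sin 328° + T_3 sin 216° = 0.
The known terms sum to (-160.9, 419.2) N, so 0.8480 T_2 − 0.8090 T_3 = 160.9 and -0.5299 T_2 − 0.5878 T_3 = -419.2.
Solving simultaneously: T_2 = 467.8 N, T_3 = 291.4 N.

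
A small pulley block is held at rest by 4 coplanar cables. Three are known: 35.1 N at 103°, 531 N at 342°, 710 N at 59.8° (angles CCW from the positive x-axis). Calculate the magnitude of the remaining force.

F ≈ 982 N

Sum the known components: ΣF_x = 854.3 N, ΣF_y = 483.7 N.
For equilibrium the remaining force must supply (−ΣF_x, −ΣF_y) = (-854.3, -483.7) N.
Magnitude = √((-854.3)² + (-483.7)²) = 981.7 N; direction = atan2(-483.7, -854.3) = 209.5°.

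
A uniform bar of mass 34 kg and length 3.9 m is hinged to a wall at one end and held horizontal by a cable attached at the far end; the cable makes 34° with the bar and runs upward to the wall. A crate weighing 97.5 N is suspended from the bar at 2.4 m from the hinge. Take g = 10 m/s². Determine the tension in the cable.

T ≈ 411 N

Take torques about the hinge: T sin 34° · 3.9 = 34×10×1.95 + 97.5×2.4 = 897 N·m.
So T = 897 / (0.5592 × 3.9) = 411.31 N.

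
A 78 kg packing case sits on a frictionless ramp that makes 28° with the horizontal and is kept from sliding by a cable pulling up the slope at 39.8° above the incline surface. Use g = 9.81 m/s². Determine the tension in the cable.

T ≈ 468 N

Take axes along and perpendicular to the incline. Weight components: W sin 28° = 359.2 N down-slope, W cos 28° = 675.6 N into the surface.
Along incline: T cos 39.8° = W sin 28° → T = 467.6 N.
Perpendicular: N = W cos 28° − T sin 39.8° = 376.3 N.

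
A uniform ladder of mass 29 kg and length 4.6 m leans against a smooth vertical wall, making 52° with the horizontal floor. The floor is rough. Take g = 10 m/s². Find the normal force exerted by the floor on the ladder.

ΣF_y = 0: N_floor = 29×10 = 290 N.

N_floor ≈ 290 N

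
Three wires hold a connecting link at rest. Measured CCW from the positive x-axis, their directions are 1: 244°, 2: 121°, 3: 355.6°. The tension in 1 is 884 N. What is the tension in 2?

Resolve: ΣF_x = 884 cos 244° + T_2 cos 121° + T_3 cos 355.6° = 0.
        ΣF_y = 884 sin 244° + T_2 sin 121° + T_3 sin 355.6° = 0.
The known terms sum to (-387.5, -794.5) N, so -0.5150 T_2 + 0.9971 T_3 = 387.5 and 0.8572 T_2 − 0.0767 T_3 = 794.5.
Solving simultaneously: T_2 = 1008 N, T_3 = 909.5 N.

T_2 ≈ 1010 N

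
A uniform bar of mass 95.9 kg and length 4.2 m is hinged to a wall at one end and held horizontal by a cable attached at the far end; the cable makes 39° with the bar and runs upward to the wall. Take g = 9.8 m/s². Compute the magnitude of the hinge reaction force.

Take torques about the hinge: T sin 39° · 4.2 = 95.9×9.8×2.1 = 1973.6 N·m.
So T = 1973.6 / (0.6293 × 4.2) = 746.69 N.
ΣF_x = 0: H_x = T cos 39° = 580.29 N.
ΣF_y = 0: H_y = (95.9×9.8) − T sin 39° = 939.82 − 469.91 = 469.91 N.
|H| = √(H_x² + H_y²) = √((580.29)² + (469.91)²) = 746.69 N.

|H| ≈ 747 N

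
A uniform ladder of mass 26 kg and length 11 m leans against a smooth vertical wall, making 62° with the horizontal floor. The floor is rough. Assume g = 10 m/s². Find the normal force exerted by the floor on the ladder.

ΣF_y = 0: N_floor = 26×10 = 260 N.

N_floor ≈ 260 N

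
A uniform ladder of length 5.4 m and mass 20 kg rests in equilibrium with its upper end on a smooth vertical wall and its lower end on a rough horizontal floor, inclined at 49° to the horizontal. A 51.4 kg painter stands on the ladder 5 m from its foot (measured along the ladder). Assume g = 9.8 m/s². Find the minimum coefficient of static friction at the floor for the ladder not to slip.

μ_min ≈ 0.701

ΣF_y = 0: N_floor = 20×9.8 + 51.4×9.8 = 699.72 N.
Torques about the foot: N_wall · 5.4 sin 49° = 20×9.8×2.7 cos 49° + 51.4×9.8×5 cos 49° → N_wall = 490.63 N.
ΣF_x = 0: f_floor = N_wall = 490.63 N.
μ_min = f_floor / N_floor = 490.63 / 699.72 = 0.7012.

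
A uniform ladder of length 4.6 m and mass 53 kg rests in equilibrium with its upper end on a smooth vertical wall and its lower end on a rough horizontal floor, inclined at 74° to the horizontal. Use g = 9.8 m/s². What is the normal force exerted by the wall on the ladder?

N_wall ≈ 74.5 N

Torques about the foot: N_wall · 4.6 sin 74° = 53×9.8×2.3 cos 74° → N_wall = 74.468 N.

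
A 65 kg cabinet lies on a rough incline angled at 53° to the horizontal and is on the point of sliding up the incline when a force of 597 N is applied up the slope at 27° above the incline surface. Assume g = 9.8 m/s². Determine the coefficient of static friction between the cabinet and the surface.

μ ≈ 0.207

On the verge of sliding up the incline, friction is at its maximum μN and acts down the slope.
Perpendicular to incline: N = W cos 53° − P sin 27° = 383.4 − 271 = 112.3 N.
Along incline: P cos 27° − μN = W sin 53° → μ = −(W sin 53° − P cos 27°) / N = 0.2065.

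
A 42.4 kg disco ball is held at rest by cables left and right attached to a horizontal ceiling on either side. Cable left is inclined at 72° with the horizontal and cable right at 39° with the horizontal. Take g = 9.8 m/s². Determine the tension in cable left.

T_left ≈ 346 N

Weight W = 42.4 × 9.8 = 415.5 N acts straight down.
Horizontal: T_left cos 72° = T_right cos 39°  →  T_right = 0.3976 T_left.
Vertical: T_left sin 72° + T_right sin 39° = 415.5.
Substituting the horizontal relation into the vertical equation gives 1.201 T_left = 415.5, so T_left = 345.9 N.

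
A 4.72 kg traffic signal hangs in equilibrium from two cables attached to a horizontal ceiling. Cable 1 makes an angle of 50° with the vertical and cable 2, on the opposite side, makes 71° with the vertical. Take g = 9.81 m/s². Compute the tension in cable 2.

T_2 ≈ 41.4 N

Angles from the horizontal: cable 1 is 90° − 50° = 40°, cable 2 is 90° − 71° = 19°.
Weight W = 4.72 × 9.81 = 46.3 N acts straight down.
Horizontal: T_1 cos 40° = T_2 cos 19°  →  T_1 = 1.234 T_2.
Vertical: T_1 sin 40° + T_2 sin 19° = 46.3.
Substituting the horizontal relation into the vertical equation gives 1.119 T_2 = 46.3, so T_2 = 41.38 N.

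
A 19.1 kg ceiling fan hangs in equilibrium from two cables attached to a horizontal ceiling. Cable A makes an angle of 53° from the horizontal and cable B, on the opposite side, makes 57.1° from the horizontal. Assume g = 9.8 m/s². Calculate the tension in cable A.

T_A ≈ 108 N

Weight W = 19.1 × 9.8 = 187.2 N acts straight down.
Horizontal: T_A cos 53° = T_B cos 57.1°  →  T_B = 1.108 T_A.
Vertical: T_A sin 53° + T_B sin 57.1° = 187.2.
Substituting the horizontal relation into the vertical equation gives 1.729 T_A = 187.2, so T_A = 108.3 N.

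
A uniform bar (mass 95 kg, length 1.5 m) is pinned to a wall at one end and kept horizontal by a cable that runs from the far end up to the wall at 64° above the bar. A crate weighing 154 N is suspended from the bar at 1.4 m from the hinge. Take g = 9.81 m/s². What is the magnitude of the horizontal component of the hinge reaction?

H_x ≈ 297 N

Take torques about the hinge: T sin 64° · 1.5 = 95×9.81×0.75 + 154×1.4 = 914.56 N·m.
So T = 914.56 / (0.8988 × 1.5) = 678.36 N.
ΣF_x = 0: H_x = T cos 64° = 297.37 N.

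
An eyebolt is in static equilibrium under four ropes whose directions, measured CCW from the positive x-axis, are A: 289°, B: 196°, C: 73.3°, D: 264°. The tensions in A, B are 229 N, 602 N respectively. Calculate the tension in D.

T_D ≈ 2010 N

Resolve: ΣF_x = 229 cos 289° + 602 cos 196° + T_C cos 73.3° + T_D cos 264° = 0.
        ΣF_y = 229 sin 289° + 602 sin 196° + T_C sin 73.3° + T_D sin 264° = 0.
The known terms sum to (-504.1, -382.5) N, so 0.2874 T_C − 0.1045 T_D = 504.1 and 0.9578 T_C − 0.9945 T_D = 382.5.
Solving simultaneously: T_C = 2485 N, T_D = 2009 N.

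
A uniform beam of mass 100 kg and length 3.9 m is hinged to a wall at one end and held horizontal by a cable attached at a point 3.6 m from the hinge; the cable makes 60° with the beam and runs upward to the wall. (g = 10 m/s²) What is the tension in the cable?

T ≈ 625 N

Take torques about the hinge: T sin 60° · 3.6 = 100×10×1.95 = 1950 N·m.
So T = 1950 / (0.8660 × 3.6) = 625.46 N.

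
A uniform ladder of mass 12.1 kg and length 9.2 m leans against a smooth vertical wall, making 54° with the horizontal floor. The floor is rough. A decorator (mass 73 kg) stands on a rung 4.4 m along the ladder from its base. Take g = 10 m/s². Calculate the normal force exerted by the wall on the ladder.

Torques about the foot: N_wall · 9.2 sin 54° = 12.1×10×4.6 cos 54° + 73×10×4.4 cos 54° → N_wall = 297.61 N.

N_wall ≈ 298 N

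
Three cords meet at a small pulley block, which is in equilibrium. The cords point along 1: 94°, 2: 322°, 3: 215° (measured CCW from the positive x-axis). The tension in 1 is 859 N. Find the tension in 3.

Resolve: ΣF_x = 859 cos 94° + T_2 cos 322° + T_3 cos 215° = 0.
        ΣF_y = 859 sin 94° + T_2 sin 322° + T_3 sin 215° = 0.
The known terms sum to (-59.92, 856.9) N, so 0.7880 T_2 − 0.8192 T_3 = 59.92 and -0.6157 T_2 − 0.5736 T_3 = -856.9.
Solving simultaneously: T_2 = 769.9 N, T_3 = 667.5 N.

T_3 ≈ 668 N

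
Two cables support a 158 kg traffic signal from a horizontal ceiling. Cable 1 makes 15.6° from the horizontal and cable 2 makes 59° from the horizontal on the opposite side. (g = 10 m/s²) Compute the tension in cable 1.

T_1 ≈ 844 N

Weight W = 158 × 10 = 1580 N acts straight down.
Horizontal: T_1 cos 15.6° = T_2 cos 59°  →  T_2 = 1.87 T_1.
Vertical: T_1 sin 15.6° + T_2 sin 59° = 1580.
Substituting the horizontal relation into the vertical equation gives 1.872 T_1 = 1580, so T_1 = 844.1 N.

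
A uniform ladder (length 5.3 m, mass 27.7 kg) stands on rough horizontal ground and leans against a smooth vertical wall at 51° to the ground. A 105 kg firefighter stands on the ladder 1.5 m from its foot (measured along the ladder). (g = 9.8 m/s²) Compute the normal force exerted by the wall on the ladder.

Torques about the foot: N_wall · 5.3 sin 51° = 27.7×9.8×2.65 cos 51° + 105×9.8×1.5 cos 51° → N_wall = 345.74 N.

N_wall ≈ 346 N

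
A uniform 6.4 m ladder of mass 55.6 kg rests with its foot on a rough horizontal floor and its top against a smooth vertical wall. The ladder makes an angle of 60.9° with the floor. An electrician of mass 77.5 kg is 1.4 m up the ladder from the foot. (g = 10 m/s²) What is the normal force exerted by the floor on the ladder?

N_floor ≈ 1330 N

ΣF_y = 0: N_floor = 55.6×10 + 77.5×10 = 1331 N.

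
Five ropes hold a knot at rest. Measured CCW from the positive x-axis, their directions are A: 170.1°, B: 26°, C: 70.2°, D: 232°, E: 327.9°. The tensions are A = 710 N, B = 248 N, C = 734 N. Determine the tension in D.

Resolve: ΣF_x = 710 cos 170.1° + 248 cos 26° + 734 cos 70.2° + T_D cos 232° + T_E cos 327.9° = 0.
        ΣF_y = 710 sin 170.1° + 248 sin 26° + 734 sin 70.2° + T_D sin 232° + T_E sin 327.9° = 0.
The known terms sum to (-227.9, 921.4) N, so -0.6157 T_D + 0.8471 T_E = 227.9 and -0.7880 T_D − 0.5314 T_E = -921.4.
Solving simultaneously: T_D = 662.9 N, T_E = 750.8 N.

T_D ≈ 663 N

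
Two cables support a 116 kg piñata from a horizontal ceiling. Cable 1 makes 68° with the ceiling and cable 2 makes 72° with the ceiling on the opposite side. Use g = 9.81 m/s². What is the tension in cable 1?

T_1 ≈ 547 N

Weight W = 116 × 9.81 = 1138 N acts straight down.
Horizontal: T_1 cos 68° = T_2 cos 72°  →  T_2 = 1.212 T_1.
Vertical: T_1 sin 68° + T_2 sin 72° = 1138.
Substituting the horizontal relation into the vertical equation gives 2.08 T_1 = 1138, so T_1 = 547.1 N.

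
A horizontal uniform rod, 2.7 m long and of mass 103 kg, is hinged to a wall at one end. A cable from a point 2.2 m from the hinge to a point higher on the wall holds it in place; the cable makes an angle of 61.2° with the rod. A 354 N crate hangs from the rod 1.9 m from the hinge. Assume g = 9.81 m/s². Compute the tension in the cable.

Take torques about the hinge: T sin 61.2° · 2.2 = 103×9.81×1.35 + 354×1.9 = 2036.7 N·m.
So T = 2036.7 / (0.8763 × 2.2) = 1056.4 N.

T ≈ 1060 N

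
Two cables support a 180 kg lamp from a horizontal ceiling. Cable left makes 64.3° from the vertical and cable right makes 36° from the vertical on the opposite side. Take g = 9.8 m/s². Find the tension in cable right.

Angles from the horizontal: cable left is 90° − 64.3° = 25.7°, cable right is 90° − 36° = 54°.
Weight W = 180 × 9.8 = 1764 N acts straight down.
Horizontal: T_left cos 25.7° = T_right cos 54°  →  T_left = 0.6523 T_right.
Vertical: T_left sin 25.7° + T_right sin 54° = 1764.
Substituting the horizontal relation into the vertical equation gives 1.092 T_right = 1764, so T_right = 1616 N.

T_right ≈ 1620 N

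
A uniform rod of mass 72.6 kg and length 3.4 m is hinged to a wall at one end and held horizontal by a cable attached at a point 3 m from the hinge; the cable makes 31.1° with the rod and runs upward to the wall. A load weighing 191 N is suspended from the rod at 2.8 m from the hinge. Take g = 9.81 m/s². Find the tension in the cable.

T ≈ 1130 N

Take torques about the hinge: T sin 31.1° · 3 = 72.6×9.81×1.7 + 191×2.8 = 1745.6 N·m.
So T = 1745.6 / (0.5165 × 3) = 1126.5 N.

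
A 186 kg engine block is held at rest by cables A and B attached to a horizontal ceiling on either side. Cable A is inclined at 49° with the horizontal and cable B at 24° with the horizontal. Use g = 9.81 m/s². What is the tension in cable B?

T_B ≈ 1250 N

Weight W = 186 × 9.81 = 1825 N acts straight down.
Horizontal: T_A cos 49° = T_B cos 24°  →  T_A = 1.392 T_B.
Vertical: T_A sin 49° + T_B sin 24° = 1825.
Substituting the horizontal relation into the vertical equation gives 1.458 T_B = 1825, so T_B = 1252 N.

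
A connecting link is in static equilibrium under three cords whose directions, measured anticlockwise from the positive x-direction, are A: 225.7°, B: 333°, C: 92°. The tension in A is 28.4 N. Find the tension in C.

Resolve: ΣF_x = 28.4 cos 225.7° + T_B cos 333° + T_C cos 92° = 0.
        ΣF_y = 28.4 sin 225.7° + T_B sin 333° + T_C sin 92° = 0.
The known terms sum to (-19.83, -20.33) N, so 0.8910 T_B − 0.0349 T_C = 19.83 and -0.4540 T_B + 0.9994 T_C = 20.33.
Solving simultaneously: T_B = 23.48 N, T_C = 31 N.

T_C ≈ 31 N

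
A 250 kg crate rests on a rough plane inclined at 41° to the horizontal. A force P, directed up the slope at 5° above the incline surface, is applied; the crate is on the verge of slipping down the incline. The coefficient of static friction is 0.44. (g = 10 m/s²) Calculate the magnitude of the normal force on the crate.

On the verge of sliding down the incline, friction equals μN and acts up the slope.
Perpendicular: N + P sin 5° = W cos 41° = 1887 N.
Along incline: P cos 5° + μN = W sin 41° with W sin 41° = 1640 N.
Solving the pair for P and N: P = 845.6 N, N = 1813 N (and f = μN = 797.8 N).

N ≈ 1810 N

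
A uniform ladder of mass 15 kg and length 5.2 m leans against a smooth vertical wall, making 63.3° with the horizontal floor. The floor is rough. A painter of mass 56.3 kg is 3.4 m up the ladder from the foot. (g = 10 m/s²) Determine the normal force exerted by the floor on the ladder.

N_floor ≈ 713 N

ΣF_y = 0: N_floor = 15×10 + 56.3×10 = 713 N.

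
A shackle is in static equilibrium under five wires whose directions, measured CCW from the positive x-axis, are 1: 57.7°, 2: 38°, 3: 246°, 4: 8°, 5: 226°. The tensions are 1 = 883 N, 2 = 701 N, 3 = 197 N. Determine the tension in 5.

T_5 ≈ 1390 N

Resolve: ΣF_x = 883 cos 57.7° + 701 cos 38° + 197 cos 246° + T_4 cos 8° + T_5 cos 226° = 0.
        ΣF_y = 883 sin 57.7° + 701 sin 38° + 197 sin 246° + T_4 sin 8° + T_5 sin 226° = 0.
The known terms sum to (944.1, 998) N, so 0.9903 T_4 − 0.6947 T_5 = -944.1 and 0.1392 T_4 − 0.7193 T_5 = -998.
Solving simultaneously: T_4 = 22.94 N, T_5 = 1392 N.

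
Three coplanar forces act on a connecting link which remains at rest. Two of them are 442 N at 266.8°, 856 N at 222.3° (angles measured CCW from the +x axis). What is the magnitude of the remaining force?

Sum the known components: ΣF_x = -657.8 N, ΣF_y = -1017 N.
For equilibrium the remaining force must supply (−ΣF_x, −ΣF_y) = (657.8, 1017) N.
Magnitude = √((657.8)² + (1017)²) = 1212 N; direction = atan2(1017, 657.8) = 57.1°.

F ≈ 1210 N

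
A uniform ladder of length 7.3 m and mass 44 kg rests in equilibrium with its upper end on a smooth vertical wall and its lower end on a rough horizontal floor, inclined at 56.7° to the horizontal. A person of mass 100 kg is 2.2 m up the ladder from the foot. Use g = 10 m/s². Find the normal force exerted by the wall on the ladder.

Torques about the foot: N_wall · 7.3 sin 56.7° = 44×10×3.65 cos 56.7° + 100×10×2.2 cos 56.7° → N_wall = 342.48 N.

N_wall ≈ 342 N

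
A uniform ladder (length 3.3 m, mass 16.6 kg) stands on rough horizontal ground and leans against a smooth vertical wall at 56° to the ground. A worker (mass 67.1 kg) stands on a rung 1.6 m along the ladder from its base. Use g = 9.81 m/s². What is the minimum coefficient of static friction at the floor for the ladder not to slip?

μ_min ≈ 0.329

ΣF_y = 0: N_floor = 16.6×9.81 + 67.1×9.81 = 821.1 N.
Torques about the foot: N_wall · 3.3 sin 56° = 16.6×9.81×1.65 cos 56° + 67.1×9.81×1.6 cos 56° → N_wall = 270.19 N.
ΣF_x = 0: f_floor = N_wall = 270.19 N.
μ_min = f_floor / N_floor = 270.19 / 821.1 = 0.3291.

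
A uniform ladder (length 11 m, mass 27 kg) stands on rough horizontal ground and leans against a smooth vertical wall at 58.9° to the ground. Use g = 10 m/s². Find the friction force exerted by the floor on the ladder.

f ≈ 81.4 N

Torques about the foot: N_wall · 11 sin 58.9° = 27×10×5.5 cos 58.9° → N_wall = 81.437 N.
ΣF_x = 0: f_floor = N_wall = 81.437 N.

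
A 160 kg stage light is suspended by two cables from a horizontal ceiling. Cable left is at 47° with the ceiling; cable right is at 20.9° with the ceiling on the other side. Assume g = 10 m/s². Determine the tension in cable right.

T_right ≈ 1180 N

Weight W = 160 × 10 = 1600 N acts straight down.
Horizontal: T_left cos 47° = T_right cos 20.9°  →  T_left = 1.37 T_right.
Vertical: T_left sin 47° + T_right sin 20.9° = 1600.
Substituting the horizontal relation into the vertical equation gives 1.359 T_right = 1600, so T_right = 1178 N.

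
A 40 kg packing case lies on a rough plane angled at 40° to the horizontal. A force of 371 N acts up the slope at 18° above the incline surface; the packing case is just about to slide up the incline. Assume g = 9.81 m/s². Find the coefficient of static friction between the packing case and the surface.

On the verge of sliding up the incline, friction is at its maximum μN and acts down the slope.
Perpendicular to incline: N = W cos 40° − P sin 18° = 300.6 − 114.6 = 186 N.
Along incline: P cos 18° − μN = W sin 40° → μ = −(W sin 40° − P cos 18°) / N = 0.5411.

μ ≈ 0.541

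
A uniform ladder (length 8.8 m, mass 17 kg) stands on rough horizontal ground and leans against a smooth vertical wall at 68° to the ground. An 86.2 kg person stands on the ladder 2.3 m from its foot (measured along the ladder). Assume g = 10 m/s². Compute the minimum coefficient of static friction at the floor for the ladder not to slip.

μ_min ≈ 0.121

ΣF_y = 0: N_floor = 17×10 + 86.2×10 = 1032 N.
Torques about the foot: N_wall · 8.8 sin 68° = 17×10×4.4 cos 68° + 86.2×10×2.3 cos 68° → N_wall = 125.37 N.
ΣF_x = 0: f_floor = N_wall = 125.37 N.
μ_min = f_floor / N_floor = 125.37 / 1032 = 0.1215.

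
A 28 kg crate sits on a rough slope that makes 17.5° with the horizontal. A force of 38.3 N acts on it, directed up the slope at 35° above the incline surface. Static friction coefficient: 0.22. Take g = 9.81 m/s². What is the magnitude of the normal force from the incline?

Axes along / perpendicular to the incline. W sin 17.5° = 82.6 N down-slope; W cos 17.5° = 262 N into the surface.
Perpendicular: N = W cos 17.5° − P sin 35° = 262 − 21.97 = 240 N.
Along incline: P cos 35° + f = W sin 17.5° (friction acts up-slope) → f = 82.6 − 31.37 = 51.22 N.
|f| = 51.22 N ≤ μN = 52.8 N, so the crate is indeed static.

N ≈ 240 N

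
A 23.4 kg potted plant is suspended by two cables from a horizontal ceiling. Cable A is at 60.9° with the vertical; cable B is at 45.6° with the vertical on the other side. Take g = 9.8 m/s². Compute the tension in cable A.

Angles from the horizontal: cable A is 90° − 60.9° = 29.1°, cable B is 90° − 45.6° = 44.4°.
Weight W = 23.4 × 9.8 = 229.3 N acts straight down.
Horizontal: T_A cos 29.1° = T_B cos 44.4°  →  T_B = 1.223 T_A.
Vertical: T_A sin 29.1° + T_B sin 44.4° = 229.3.
Substituting the horizontal relation into the vertical equation gives 1.342 T_A = 229.3, so T_A = 170.9 N.

T_A ≈ 171 N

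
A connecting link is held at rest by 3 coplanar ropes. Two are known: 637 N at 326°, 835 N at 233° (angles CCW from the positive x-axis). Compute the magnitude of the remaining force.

Sum the known components: ΣF_x = 25.58 N, ΣF_y = -1023 N.
For equilibrium the remaining force must supply (−ΣF_x, −ΣF_y) = (-25.58, 1023) N.
Magnitude = √((-25.58)² + (1023)²) = 1023 N; direction = atan2(1023, -25.58) = 91.4°.

F ≈ 1020 N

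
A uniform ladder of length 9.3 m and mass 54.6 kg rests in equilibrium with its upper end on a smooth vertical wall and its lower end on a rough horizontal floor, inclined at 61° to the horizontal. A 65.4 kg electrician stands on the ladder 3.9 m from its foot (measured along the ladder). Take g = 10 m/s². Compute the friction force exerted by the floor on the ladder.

f ≈ 303 N

Torques about the foot: N_wall · 9.3 sin 61° = 54.6×10×4.65 cos 61° + 65.4×10×3.9 cos 61° → N_wall = 303.35 N.
ΣF_x = 0: f_floor = N_wall = 303.35 N.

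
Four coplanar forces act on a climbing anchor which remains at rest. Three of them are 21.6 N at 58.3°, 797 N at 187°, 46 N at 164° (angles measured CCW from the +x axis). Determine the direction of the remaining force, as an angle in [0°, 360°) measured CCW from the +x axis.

Sum the known components: ΣF_x = -823.9 N, ΣF_y = -66.07 N.
For equilibrium the remaining force must supply (−ΣF_x, −ΣF_y) = (823.9, 66.07) N.
Magnitude = √((823.9)² + (66.07)²) = 826.6 N; direction = atan2(66.07, 823.9) = 4.6°.

θ ≈ 4.58°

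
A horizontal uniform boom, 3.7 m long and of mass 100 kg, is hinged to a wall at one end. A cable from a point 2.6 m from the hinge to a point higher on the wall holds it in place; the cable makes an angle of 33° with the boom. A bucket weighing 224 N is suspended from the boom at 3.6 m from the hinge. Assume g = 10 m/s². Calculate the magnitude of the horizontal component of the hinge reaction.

H_x ≈ 1570 N

Take torques about the hinge: T sin 33° · 2.6 = 100×10×1.85 + 224×3.6 = 2656.4 N·m.
So T = 2656.4 / (0.5446 × 2.6) = 1875.9 N.
ΣF_x = 0: H_x = T cos 33° = 1573.3 N.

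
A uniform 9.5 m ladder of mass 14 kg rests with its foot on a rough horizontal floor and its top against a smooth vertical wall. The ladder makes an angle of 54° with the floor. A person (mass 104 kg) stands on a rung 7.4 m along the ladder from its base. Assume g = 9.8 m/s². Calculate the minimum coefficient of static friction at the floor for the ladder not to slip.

μ_min ≈ 0.542

ΣF_y = 0: N_floor = 14×9.8 + 104×9.8 = 1156.4 N.
Torques about the foot: N_wall · 9.5 sin 54° = 14×9.8×4.75 cos 54° + 104×9.8×7.4 cos 54° → N_wall = 626.65 N.
ΣF_x = 0: f_floor = N_wall = 626.65 N.
μ_min = f_floor / N_floor = 626.65 / 1156.4 = 0.5419.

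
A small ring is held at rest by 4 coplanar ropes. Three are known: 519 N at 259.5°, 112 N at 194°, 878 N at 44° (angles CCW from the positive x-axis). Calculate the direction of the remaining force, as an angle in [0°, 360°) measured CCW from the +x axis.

θ ≈ 190°

Sum the known components: ΣF_x = 428.3 N, ΣF_y = 72.51 N.
For equilibrium the remaining force must supply (−ΣF_x, −ΣF_y) = (-428.3, -72.51) N.
Magnitude = √((-428.3)² + (-72.51)²) = 434.4 N; direction = atan2(-72.51, -428.3) = 189.6°.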